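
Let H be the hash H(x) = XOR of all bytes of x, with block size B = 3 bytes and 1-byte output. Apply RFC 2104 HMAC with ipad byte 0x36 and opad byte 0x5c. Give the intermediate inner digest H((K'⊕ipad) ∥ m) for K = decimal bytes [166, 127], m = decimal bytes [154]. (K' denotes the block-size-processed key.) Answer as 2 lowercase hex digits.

Key decimal bytes [166, 127] = a6 7f is 2 bytes ≤ B = 3; zero-pad to 3 bytes: K' = a6 7f 00.
K' ⊕ ipad = 90 49 36.
Inner input = 90 49 36 ∥ 9a.
Inner hash: XOR 90⊕49⊕36⊕9a = 75.

75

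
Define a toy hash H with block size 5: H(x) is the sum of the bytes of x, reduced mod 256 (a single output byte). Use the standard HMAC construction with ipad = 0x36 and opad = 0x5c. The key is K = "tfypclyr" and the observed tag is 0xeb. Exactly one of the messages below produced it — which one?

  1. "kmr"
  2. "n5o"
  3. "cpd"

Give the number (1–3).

Key "tfypclyr" = 74 66 79 70 63 6c 79 72 is 8 bytes > B = 5, so hash it first: H(key) = 7d, then zero-pad to 5 bytes: K' = 7d 00 00 00 00.
K' ⊕ ipad = 4b 36 36 36 36; K' ⊕ opad = 21 5c 5c 5c 5c.
m1: inner = H(4b 36 36 36 36 6b 6d 72) = 6d; tag = H(21 5c 5c 5c 5c 6d) = fe
m2: inner = H(4b 36 36 36 36 6e 35 6f) = 35; tag = H(21 5c 5c 5c 5c 35) = c6
m3: inner = H(4b 36 36 36 36 63 70 64) = 5a; tag = H(21 5c 5c 5c 5c 5a) = eb ← matches

3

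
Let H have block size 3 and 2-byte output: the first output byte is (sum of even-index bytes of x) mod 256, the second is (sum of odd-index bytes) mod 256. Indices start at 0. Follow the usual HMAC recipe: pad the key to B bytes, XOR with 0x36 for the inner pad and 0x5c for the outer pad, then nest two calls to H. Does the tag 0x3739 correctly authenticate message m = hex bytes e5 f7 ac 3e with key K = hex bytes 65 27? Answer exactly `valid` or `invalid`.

Key hex bytes 65 27 is 2 bytes ≤ B = 3; zero-pad to 3 bytes: K' = 65 27 00.
K' ⊕ ipad = 53 11 36; K' ⊕ opad = 39 7b 5c.
Inner hash: even-index sum = 446 mod 256 = 190; odd-index sum = 418 mod 256 = 162 → be a2.
Outer hash (recomputed tag): even-index sum = 311 mod 256 = 55; odd-index sum = 313 mod 256 = 57 → 37 39.
Recomputed tag = 3739; claimed = 3739 → match.

valid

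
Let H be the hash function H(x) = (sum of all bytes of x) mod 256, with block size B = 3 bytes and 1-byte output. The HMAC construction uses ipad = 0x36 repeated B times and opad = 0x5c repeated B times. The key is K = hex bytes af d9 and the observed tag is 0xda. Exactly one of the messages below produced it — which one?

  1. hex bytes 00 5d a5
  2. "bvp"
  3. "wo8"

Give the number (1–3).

2

Key hex bytes af d9 is 2 bytes ≤ B = 3; zero-pad to 3 bytes: K' = af d9 00.
K' ⊕ ipad = 99 ef 36; K' ⊕ opad = f3 85 5c.
m1: inner = H(99 ef 36 00 5d a5) = c0; tag = H(f3 85 5c c0) = 94
m2: inner = H(99 ef 36 62 76 70) = 06; tag = H(f3 85 5c 06) = da ← matches
m3: inner = H(99 ef 36 77 6f 38) = dc; tag = H(f3 85 5c dc) = b0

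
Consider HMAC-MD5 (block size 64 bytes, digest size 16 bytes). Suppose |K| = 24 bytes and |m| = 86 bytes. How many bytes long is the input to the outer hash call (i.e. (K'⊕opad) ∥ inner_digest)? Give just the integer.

Key is 24 ≤ 64 bytes, zero-padded: |K'| = 64.
Outer input = (K'⊕opad) ∥ H(inner) → 64 + 16 = 80 bytes.

80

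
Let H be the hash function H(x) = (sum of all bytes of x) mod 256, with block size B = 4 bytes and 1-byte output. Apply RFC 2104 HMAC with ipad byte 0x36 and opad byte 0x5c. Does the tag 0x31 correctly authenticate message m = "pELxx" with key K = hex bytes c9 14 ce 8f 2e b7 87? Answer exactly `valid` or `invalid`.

Key hex bytes c9 14 ce 8f 2e b7 87 is 7 bytes > B = 4, so hash it first: H(key) = a6, then zero-pad to 4 bytes: K' = a6 00 00 00.
K' ⊕ ipad = 90 36 36 36; K' ⊕ opad = fa 5c 5c 5c.
Inner hash: sum = 144+54+54+54+112+69+76+120+120 = 803; mod 256 = 35 → 23.
Outer hash (recomputed tag): sum = 250+92+92+92+35 = 561; mod 256 = 49 → 31.
Recomputed tag = 31; claimed = 31 → match.

valid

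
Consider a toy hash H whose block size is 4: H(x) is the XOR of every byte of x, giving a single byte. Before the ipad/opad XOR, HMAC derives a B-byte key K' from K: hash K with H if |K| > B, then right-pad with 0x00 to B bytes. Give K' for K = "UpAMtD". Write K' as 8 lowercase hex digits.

|K| = 6 > B = 4, so first hash the key.
H(K): XOR 55⊕70⊕41⊕4d⊕74⊕44 = 19.
Zero-pad H(K) = 19 to 4 bytes: K' = 19 00 00 00.

19000000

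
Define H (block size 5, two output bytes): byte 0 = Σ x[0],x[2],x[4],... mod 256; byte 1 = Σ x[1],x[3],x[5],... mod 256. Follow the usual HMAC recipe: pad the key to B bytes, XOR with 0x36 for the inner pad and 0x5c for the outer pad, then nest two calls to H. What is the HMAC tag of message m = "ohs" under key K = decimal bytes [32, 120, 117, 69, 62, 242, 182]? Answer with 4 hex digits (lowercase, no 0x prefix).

Key decimal bytes [32, 120, 117, 69, 62, 242, 182] = 20 78 75 45 3e f2 b6 is 7 bytes > B = 5, so hash it first: H(key) = 89 af, then zero-pad to 5 bytes: K' = 89 af 00 00 00.
K' ⊕ ipad = bf 99 36 36 36.  K' ⊕ opad = d5 f3 5c 5c 5c.
Inner input = (K'⊕ipad) ∥ m = bf 99 36 36 36 ∥ 6f 68 73.
Inner hash: even-index sum = 403 mod 256 = 147; odd-index sum = 433 mod 256 = 177 → 93 b1.
Outer input = (K'⊕opad) ∥ inner = d5 f3 5c 5c 5c ∥ 93 b1.
Outer hash (tag): even-index sum = 574 mod 256 = 62; odd-index sum = 482 mod 256 = 226 → 3e e2.

3ee2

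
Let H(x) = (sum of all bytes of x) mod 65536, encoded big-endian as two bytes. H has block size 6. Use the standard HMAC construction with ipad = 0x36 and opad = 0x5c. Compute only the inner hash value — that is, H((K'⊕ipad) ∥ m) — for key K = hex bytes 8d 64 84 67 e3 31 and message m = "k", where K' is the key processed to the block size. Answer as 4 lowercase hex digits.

Key hex bytes 8d 64 84 67 e3 31 is exactly B = 6 bytes: K' = 8d 64 84 67 e3 31.
K' ⊕ ipad = bb 52 b2 51 d5 07.
Inner input = bb 52 b2 51 d5 07 ∥ 6b.
Inner hash: sum = 187+82+178+81+213+7+107 = 855 → 03 57.

0357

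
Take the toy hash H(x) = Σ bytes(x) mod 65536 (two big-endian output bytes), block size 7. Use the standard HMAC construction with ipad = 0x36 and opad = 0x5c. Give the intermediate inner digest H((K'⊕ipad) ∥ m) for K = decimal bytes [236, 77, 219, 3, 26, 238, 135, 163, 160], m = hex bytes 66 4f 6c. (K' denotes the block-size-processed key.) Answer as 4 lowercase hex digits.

0340

Key decimal bytes [236, 77, 219, 3, 26, 238, 135, 163, 160] = ec 4d db 03 1a ee 87 a3 a0 is 9 bytes > B = 7, so hash it first: H(key) = 04 e9, then zero-pad to 7 bytes: K' = 04 e9 00 00 00 00 00.
K' ⊕ ipad = 32 df 36 36 36 36 36.
Inner input = 32 df 36 36 36 36 36 ∥ 66 4f 6c.
Inner hash: sum = 50+223+54+54+54+54+54+102+79+108 = 832 → 03 40.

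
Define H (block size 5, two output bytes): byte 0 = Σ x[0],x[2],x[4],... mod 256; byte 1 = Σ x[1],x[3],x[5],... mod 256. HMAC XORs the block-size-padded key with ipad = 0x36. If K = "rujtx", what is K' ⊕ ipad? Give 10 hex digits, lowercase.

Key "rujtx" = 72 75 6a 74 78 is exactly B = 5 bytes: K' = 72 75 6a 74 78.
XOR each byte with 0x36: 72⊕36=44, 75⊕36=43, 6a⊕36=5c, 74⊕36=42, 78⊕36=4e.

44435c424e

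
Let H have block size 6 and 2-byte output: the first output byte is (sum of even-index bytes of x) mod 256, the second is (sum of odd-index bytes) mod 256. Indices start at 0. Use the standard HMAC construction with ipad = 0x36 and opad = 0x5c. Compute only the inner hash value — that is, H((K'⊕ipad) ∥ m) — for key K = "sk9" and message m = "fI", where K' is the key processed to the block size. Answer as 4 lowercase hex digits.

Key "sk9" = 73 6b 39 is 3 bytes ≤ B = 6; zero-pad to 6 bytes: K' = 73 6b 39 00 00 00.
K' ⊕ ipad = 45 5d 0f 36 36 36.
Inner input = 45 5d 0f 36 36 36 ∥ 66 49.
Inner hash: even-index sum = 240 mod 256 = 240; odd-index sum = 274 mod 256 = 18 → f0 12.

f012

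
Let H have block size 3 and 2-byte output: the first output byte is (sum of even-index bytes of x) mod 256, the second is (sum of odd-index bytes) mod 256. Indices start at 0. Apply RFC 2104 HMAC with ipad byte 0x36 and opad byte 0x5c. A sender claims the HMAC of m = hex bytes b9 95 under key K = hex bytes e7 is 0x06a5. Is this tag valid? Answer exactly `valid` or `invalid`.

Key hex bytes e7 is 1 byte ≤ B = 3; zero-pad to 3 bytes: K' = e7 00 00.
K' ⊕ ipad = d1 36 36; K' ⊕ opad = bb 5c 5c.
Inner hash: even-index sum = 412 mod 256 = 156; odd-index sum = 239 mod 256 = 239 → 9c ef.
Outer hash (recomputed tag): even-index sum = 518 mod 256 = 6; odd-index sum = 248 mod 256 = 248 → 06 f8.
Recomputed tag = 06f8; claimed = 06a5 → mismatch.

invalid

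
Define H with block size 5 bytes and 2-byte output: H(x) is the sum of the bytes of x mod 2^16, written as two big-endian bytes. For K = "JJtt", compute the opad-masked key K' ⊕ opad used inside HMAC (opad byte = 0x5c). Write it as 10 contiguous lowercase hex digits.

161628285c

Key "JJtt" = 4a 4a 74 74 is 4 bytes ≤ B = 5; zero-pad to 5 bytes: K' = 4a 4a 74 74 00.
XOR each byte with 0x5c: 4a⊕5c=16, 4a⊕5c=16, 74⊕5c=28, 74⊕5c=28, 00⊕5c=5c.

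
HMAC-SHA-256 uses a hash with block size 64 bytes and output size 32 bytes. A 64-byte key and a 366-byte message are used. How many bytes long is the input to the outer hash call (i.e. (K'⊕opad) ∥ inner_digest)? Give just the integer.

96

Key is 64 ≤ 64 bytes, zero-padded: |K'| = 64.
Outer input = (K'⊕opad) ∥ H(inner) → 64 + 32 = 96 bytes.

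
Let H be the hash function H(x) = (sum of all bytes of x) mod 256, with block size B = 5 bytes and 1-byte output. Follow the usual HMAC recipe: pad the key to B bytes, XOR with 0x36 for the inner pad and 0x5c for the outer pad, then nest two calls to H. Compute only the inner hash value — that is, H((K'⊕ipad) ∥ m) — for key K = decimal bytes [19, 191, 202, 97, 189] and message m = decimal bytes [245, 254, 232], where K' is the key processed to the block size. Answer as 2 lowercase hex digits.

67

Key decimal bytes [19, 191, 202, 97, 189] = 13 bf ca 61 bd is exactly B = 5 bytes: K' = 13 bf ca 61 bd.
K' ⊕ ipad = 25 89 fc 57 8b.
Inner input = 25 89 fc 57 8b ∥ f5 fe e8.
Inner hash: sum = 37+137+252+87+139+245+254+232 = 1383; mod 256 = 103 → 67.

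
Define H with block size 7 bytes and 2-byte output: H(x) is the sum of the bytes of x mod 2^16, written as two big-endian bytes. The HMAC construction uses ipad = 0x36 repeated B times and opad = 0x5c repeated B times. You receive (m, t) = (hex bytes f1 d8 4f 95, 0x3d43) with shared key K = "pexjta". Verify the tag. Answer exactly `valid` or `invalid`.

invalid

Key "pexjta" = 70 65 78 6a 74 61 is 6 bytes ≤ B = 7; zero-pad to 7 bytes: K' = 70 65 78 6a 74 61 00.
K' ⊕ ipad = 46 53 4e 5c 42 57 36; K' ⊕ opad = 2c 39 24 36 28 3d 5c.
Inner hash: sum = 70+83+78+92+66+87+54+241+216+79+149 = 1215 → 04 bf.
Outer hash (recomputed tag): sum = 44+57+36+54+40+61+92+4+191 = 579 → 02 43.
Recomputed tag = 0243; claimed = 3d43 → mismatch.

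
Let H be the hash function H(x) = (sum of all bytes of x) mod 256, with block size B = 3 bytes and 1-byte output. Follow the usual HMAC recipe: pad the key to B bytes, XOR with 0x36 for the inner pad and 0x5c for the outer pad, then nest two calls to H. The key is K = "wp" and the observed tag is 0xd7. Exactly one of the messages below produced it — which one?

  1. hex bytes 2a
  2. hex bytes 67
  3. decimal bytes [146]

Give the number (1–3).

Key "wp" = 77 70 is 2 bytes ≤ B = 3; zero-pad to 3 bytes: K' = 77 70 00.
K' ⊕ ipad = 41 46 36; K' ⊕ opad = 2b 2c 5c.
m1: inner = H(41 46 36 2a) = e7; tag = H(2b 2c 5c e7) = 9a
m2: inner = H(41 46 36 67) = 24; tag = H(2b 2c 5c 24) = d7 ← matches
m3: inner = H(41 46 36 92) = 4f; tag = H(2b 2c 5c 4f) = 02

2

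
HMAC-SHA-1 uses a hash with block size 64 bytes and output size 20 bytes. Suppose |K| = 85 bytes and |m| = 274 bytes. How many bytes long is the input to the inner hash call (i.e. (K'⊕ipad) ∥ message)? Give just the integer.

Key is 85 > 64 bytes, so it is hashed to 20 bytes then zero-padded to 64: |K'| = 64.
Inner input = (K'⊕ipad) ∥ m → 64 + 274 = 338 bytes.

338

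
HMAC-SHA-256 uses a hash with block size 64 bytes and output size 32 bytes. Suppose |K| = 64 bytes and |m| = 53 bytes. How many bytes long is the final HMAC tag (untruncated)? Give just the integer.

The tag is one SHA-256 digest: 32 bytes.

32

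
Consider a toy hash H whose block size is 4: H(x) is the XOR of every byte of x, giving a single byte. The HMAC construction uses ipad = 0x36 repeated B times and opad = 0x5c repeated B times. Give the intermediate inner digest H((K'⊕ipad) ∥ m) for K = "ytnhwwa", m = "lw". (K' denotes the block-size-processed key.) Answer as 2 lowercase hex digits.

Key "ytnhwwa" = 79 74 6e 68 77 77 61 is 7 bytes > B = 4, so hash it first: H(key) = 6a, then zero-pad to 4 bytes: K' = 6a 00 00 00.
K' ⊕ ipad = 5c 36 36 36.
Inner input = 5c 36 36 36 ∥ 6c 77.
Inner hash: XOR 5c⊕36⊕36⊕36⊕6c⊕77 = 71.

71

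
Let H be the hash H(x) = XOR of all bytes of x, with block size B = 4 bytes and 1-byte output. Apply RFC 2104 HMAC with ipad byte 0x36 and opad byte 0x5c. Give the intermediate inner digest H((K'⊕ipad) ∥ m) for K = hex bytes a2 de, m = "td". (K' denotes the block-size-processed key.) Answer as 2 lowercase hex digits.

6c

Key hex bytes a2 de is 2 bytes ≤ B = 4; zero-pad to 4 bytes: K' = a2 de 00 00.
K' ⊕ ipad = 94 e8 36 36.
Inner input = 94 e8 36 36 ∥ 74 64.
Inner hash: XOR 94⊕e8⊕36⊕36⊕74⊕64 = 6c.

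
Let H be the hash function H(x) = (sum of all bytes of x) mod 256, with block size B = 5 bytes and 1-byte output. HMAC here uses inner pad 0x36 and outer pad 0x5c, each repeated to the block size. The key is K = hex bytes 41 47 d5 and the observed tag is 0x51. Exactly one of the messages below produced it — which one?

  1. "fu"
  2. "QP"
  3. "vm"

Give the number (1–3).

2

Key hex bytes 41 47 d5 is 3 bytes ≤ B = 5; zero-pad to 5 bytes: K' = 41 47 d5 00 00.
K' ⊕ ipad = 77 71 e3 36 36; K' ⊕ opad = 1d 1b 89 5c 5c.
m1: inner = H(77 71 e3 36 36 66 75) = 12; tag = H(1d 1b 89 5c 5c 12) = 8b
m2: inner = H(77 71 e3 36 36 51 50) = d8; tag = H(1d 1b 89 5c 5c d8) = 51 ← matches
m3: inner = H(77 71 e3 36 36 76 6d) = 1a; tag = H(1d 1b 89 5c 5c 1a) = 93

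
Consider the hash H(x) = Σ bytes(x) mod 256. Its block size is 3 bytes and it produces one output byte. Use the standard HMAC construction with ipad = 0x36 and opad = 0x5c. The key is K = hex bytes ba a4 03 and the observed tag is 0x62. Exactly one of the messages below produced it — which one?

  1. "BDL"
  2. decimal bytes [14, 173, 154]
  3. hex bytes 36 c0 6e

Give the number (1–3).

Key hex bytes ba a4 03 is exactly B = 3 bytes: K' = ba a4 03.
K' ⊕ ipad = 8c 92 35; K' ⊕ opad = e6 f8 5f.
m1: inner = H(8c 92 35 42 44 4c) = 25; tag = H(e6 f8 5f 25) = 62 ← matches
m2: inner = H(8c 92 35 0e ad 9a) = a8; tag = H(e6 f8 5f a8) = e5
m3: inner = H(8c 92 35 36 c0 6e) = b7; tag = H(e6 f8 5f b7) = f4

1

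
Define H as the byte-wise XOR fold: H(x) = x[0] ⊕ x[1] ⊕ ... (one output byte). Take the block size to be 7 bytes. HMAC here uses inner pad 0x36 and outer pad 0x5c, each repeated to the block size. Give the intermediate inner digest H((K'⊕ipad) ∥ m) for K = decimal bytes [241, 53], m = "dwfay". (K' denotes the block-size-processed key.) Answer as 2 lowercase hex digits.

9f

Key decimal bytes [241, 53] = f1 35 is 2 bytes ≤ B = 7; zero-pad to 7 bytes: K' = f1 35 00 00 00 00 00.
K' ⊕ ipad = c7 03 36 36 36 36 36.
Inner input = c7 03 36 36 36 36 36 ∥ 64 77 66 61 79.
Inner hash: XOR c7⊕03⊕36⊕36⊕36⊕36⊕36⊕64⊕77⊕66⊕61⊕79 = 9f.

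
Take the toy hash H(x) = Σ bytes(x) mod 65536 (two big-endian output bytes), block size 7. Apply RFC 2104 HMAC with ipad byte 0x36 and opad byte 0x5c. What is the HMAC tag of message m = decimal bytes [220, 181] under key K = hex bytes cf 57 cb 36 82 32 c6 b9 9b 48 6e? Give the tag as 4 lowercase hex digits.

038e

Key hex bytes cf 57 cb 36 82 32 c6 b9 9b 48 6e is 11 bytes > B = 7, so hash it first: H(key) = 05 ab, then zero-pad to 7 bytes: K' = 05 ab 00 00 00 00 00.
K' ⊕ ipad = 33 9d 36 36 36 36 36.  K' ⊕ opad = 59 f7 5c 5c 5c 5c 5c.
Inner input = (K'⊕ipad) ∥ m = 33 9d 36 36 36 36 36 ∥ dc b5.
Inner hash: sum = 51+157+54+54+54+54+54+220+181 = 879 → 03 6f.
Outer input = (K'⊕opad) ∥ inner = 59 f7 5c 5c 5c 5c 5c ∥ 03 6f.
Outer hash (tag): sum = 89+247+92+92+92+92+92+3+111 = 910 → 03 8e.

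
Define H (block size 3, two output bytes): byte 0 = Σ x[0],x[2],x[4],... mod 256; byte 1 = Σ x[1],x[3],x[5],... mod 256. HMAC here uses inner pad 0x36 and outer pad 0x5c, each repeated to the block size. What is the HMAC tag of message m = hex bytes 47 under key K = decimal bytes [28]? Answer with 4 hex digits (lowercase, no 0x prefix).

Key decimal bytes [28] = 1c is 1 byte ≤ B = 3; zero-pad to 3 bytes: K' = 1c 00 00.
K' ⊕ ipad = 2a 36 36.  K' ⊕ opad = 40 5c 5c.
Inner input = (K'⊕ipad) ∥ m = 2a 36 36 ∥ 47.
Inner hash: even-index sum = 96 mod 256 = 96; odd-index sum = 125 mod 256 = 125 → 60 7d.
Outer input = (K'⊕opad) ∥ inner = 40 5c 5c ∥ 60 7d.
Outer hash (tag): even-index sum = 281 mod 256 = 25; odd-index sum = 188 mod 256 = 188 → 19 bc.

19bc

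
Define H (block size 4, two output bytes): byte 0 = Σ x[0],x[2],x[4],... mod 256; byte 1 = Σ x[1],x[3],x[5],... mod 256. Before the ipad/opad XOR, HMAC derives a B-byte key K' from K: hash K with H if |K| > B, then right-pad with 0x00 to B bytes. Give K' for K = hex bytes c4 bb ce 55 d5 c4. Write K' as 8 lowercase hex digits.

|K| = 6 > B = 4, so first hash the key.
H(K): even-index sum = 615 mod 256 = 103; odd-index sum = 468 mod 256 = 212 → 67 d4.
Zero-pad H(K) = 67 d4 to 4 bytes: K' = 67 d4 00 00.

67d40000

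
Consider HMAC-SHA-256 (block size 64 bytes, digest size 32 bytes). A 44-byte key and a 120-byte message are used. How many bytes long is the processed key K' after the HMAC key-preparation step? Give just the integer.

64

Key is 44 ≤ 64 bytes, zero-padded: |K'| = 64.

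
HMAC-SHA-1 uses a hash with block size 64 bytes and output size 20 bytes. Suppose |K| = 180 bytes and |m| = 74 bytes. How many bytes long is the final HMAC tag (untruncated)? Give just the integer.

20

The tag is one SHA-1 digest: 20 bytes.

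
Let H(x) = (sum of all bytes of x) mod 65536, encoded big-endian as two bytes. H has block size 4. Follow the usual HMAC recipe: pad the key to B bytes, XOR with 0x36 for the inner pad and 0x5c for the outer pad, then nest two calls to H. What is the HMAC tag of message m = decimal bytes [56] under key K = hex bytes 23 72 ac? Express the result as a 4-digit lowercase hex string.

Key hex bytes 23 72 ac is 3 bytes ≤ B = 4; zero-pad to 4 bytes: K' = 23 72 ac 00.
K' ⊕ ipad = 15 44 9a 36.  K' ⊕ opad = 7f 2e f0 5c.
Inner input = (K'⊕ipad) ∥ m = 15 44 9a 36 ∥ 38.
Inner hash: sum = 21+68+154+54+56 = 353 → 01 61.
Outer input = (K'⊕opad) ∥ inner = 7f 2e f0 5c ∥ 01 61.
Outer hash (tag): sum = 127+46+240+92+1+97 = 603 → 02 5b.

025b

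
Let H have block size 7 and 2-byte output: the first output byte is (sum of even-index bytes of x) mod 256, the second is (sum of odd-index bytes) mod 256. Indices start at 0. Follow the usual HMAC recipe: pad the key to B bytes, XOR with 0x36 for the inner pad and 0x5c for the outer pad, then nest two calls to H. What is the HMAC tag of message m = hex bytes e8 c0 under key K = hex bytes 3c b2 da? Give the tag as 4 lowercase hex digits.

Key hex bytes 3c b2 da is 3 bytes ≤ B = 7; zero-pad to 7 bytes: K' = 3c b2 da 00 00 00 00.
K' ⊕ ipad = 0a 84 ec 36 36 36 36.  K' ⊕ opad = 60 ee 86 5c 5c 5c 5c.
Inner input = (K'⊕ipad) ∥ m = 0a 84 ec 36 36 36 36 ∥ e8 c0.
Inner hash: even-index sum = 546 mod 256 = 34; odd-index sum = 472 mod 256 = 216 → 22 d8.
Outer input = (K'⊕opad) ∥ inner = 60 ee 86 5c 5c 5c 5c ∥ 22 d8.
Outer hash (tag): even-index sum = 630 mod 256 = 118; odd-index sum = 456 mod 256 = 200 → 76 c8.

76c8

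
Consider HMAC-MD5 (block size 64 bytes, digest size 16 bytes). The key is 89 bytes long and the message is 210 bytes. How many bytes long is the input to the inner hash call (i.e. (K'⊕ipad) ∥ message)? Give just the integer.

274

Key is 89 > 64 bytes, so it is hashed to 16 bytes then zero-padded to 64: |K'| = 64.
Inner input = (K'⊕ipad) ∥ m → 64 + 210 = 274 bytes.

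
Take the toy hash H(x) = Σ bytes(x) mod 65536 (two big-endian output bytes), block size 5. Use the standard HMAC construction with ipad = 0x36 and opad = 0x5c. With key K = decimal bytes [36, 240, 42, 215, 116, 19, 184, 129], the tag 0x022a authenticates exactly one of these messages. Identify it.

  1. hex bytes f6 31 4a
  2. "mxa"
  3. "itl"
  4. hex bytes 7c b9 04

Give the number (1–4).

Key decimal bytes [36, 240, 42, 215, 116, 19, 184, 129] = 24 f0 2a d7 74 13 b8 81 is 8 bytes > B = 5, so hash it first: H(key) = 03 d5, then zero-pad to 5 bytes: K' = 03 d5 00 00 00.
K' ⊕ ipad = 35 e3 36 36 36; K' ⊕ opad = 5f 89 5c 5c 5c.
m1: inner = H(35 e3 36 36 36 f6 31 4a) = 03 2b; tag = H(5f 89 5c 5c 5c 03 2b) = 022a ← matches
m2: inner = H(35 e3 36 36 36 6d 78 61) = 03 00; tag = H(5f 89 5c 5c 5c 03 00) = 01ff
m3: inner = H(35 e3 36 36 36 69 74 6c) = 03 03; tag = H(5f 89 5c 5c 5c 03 03) = 0202
m4: inner = H(35 e3 36 36 36 7c b9 04) = 02 f3; tag = H(5f 89 5c 5c 5c 02 f3) = 02f1

1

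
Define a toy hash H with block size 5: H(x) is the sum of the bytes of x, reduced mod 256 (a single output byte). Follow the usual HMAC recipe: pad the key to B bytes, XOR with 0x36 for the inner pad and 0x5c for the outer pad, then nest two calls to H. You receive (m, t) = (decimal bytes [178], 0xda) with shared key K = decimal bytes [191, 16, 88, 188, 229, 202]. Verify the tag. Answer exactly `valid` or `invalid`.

invalid

Key decimal bytes [191, 16, 88, 188, 229, 202] = bf 10 58 bc e5 ca is 6 bytes > B = 5, so hash it first: H(key) = 92, then zero-pad to 5 bytes: K' = 92 00 00 00 00.
K' ⊕ ipad = a4 36 36 36 36; K' ⊕ opad = ce 5c 5c 5c 5c.
Inner hash: sum = 164+54+54+54+54+178 = 558; mod 256 = 46 → 2e.
Outer hash (recomputed tag): sum = 206+92+92+92+92+46 = 620; mod 256 = 108 → 6c.
Recomputed tag = 6c; claimed = da → mismatch.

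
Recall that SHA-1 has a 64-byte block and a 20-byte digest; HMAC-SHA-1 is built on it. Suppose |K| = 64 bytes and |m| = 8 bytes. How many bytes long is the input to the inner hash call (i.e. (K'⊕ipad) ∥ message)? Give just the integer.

72

Key is 64 ≤ 64 bytes, zero-padded: |K'| = 64.
Inner input = (K'⊕ipad) ∥ m → 64 + 8 = 72 bytes.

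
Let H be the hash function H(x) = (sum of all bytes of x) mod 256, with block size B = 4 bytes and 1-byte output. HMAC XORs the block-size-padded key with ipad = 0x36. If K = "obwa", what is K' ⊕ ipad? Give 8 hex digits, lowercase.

59544157

Key "obwa" = 6f 62 77 61 is exactly B = 4 bytes: K' = 6f 62 77 61.
XOR each byte with 0x36: 6f⊕36=59, 62⊕36=54, 77⊕36=41, 61⊕36=57.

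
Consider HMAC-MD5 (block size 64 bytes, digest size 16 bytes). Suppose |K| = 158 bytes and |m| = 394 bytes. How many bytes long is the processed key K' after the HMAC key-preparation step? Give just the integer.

64

Key is 158 > 64 bytes, so it is hashed to 16 bytes then zero-padded to 64: |K'| = 64.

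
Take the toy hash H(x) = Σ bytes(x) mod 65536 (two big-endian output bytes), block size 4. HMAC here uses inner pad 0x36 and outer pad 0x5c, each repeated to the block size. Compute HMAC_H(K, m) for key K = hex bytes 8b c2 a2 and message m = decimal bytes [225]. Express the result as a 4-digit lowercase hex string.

032e

Key hex bytes 8b c2 a2 is 3 bytes ≤ B = 4; zero-pad to 4 bytes: K' = 8b c2 a2 00.
K' ⊕ ipad = bd f4 94 36.  K' ⊕ opad = d7 9e fe 5c.
Inner input = (K'⊕ipad) ∥ m = bd f4 94 36 ∥ e1.
Inner hash: sum = 189+244+148+54+225 = 860 → 03 5c.
Outer input = (K'⊕opad) ∥ inner = d7 9e fe 5c ∥ 03 5c.
Outer hash (tag): sum = 215+158+254+92+3+92 = 814 → 03 2e.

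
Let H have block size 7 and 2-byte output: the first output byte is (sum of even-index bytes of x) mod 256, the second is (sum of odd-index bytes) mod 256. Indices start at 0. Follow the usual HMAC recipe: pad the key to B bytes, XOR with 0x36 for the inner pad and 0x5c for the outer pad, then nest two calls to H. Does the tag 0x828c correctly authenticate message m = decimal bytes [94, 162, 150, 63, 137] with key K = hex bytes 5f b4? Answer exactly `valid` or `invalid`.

Key hex bytes 5f b4 is 2 bytes ≤ B = 7; zero-pad to 7 bytes: K' = 5f b4 00 00 00 00 00.
K' ⊕ ipad = 69 82 36 36 36 36 36; K' ⊕ opad = 03 e8 5c 5c 5c 5c 5c.
Inner hash: even-index sum = 492 mod 256 = 236; odd-index sum = 619 mod 256 = 107 → ec 6b.
Outer hash (recomputed tag): even-index sum = 386 mod 256 = 130; odd-index sum = 652 mod 256 = 140 → 82 8c.
Recomputed tag = 828c; claimed = 828c → match.

valid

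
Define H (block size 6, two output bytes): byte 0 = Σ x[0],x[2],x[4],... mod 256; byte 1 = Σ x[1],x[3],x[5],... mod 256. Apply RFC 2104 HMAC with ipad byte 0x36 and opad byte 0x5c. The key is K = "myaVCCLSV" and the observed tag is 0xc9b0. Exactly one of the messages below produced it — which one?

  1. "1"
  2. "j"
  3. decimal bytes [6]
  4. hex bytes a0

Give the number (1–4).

1

Key "myaVCCLSV" = 6d 79 61 56 43 43 4c 53 56 is 9 bytes > B = 6, so hash it first: H(key) = b3 65, then zero-pad to 6 bytes: K' = b3 65 00 00 00 00.
K' ⊕ ipad = 85 53 36 36 36 36; K' ⊕ opad = ef 39 5c 5c 5c 5c.
m1: inner = H(85 53 36 36 36 36 31) = 22 bf; tag = H(ef 39 5c 5c 5c 5c 22 bf) = c9b0 ← matches
m2: inner = H(85 53 36 36 36 36 6a) = 5b bf; tag = H(ef 39 5c 5c 5c 5c 5b bf) = 02b0
m3: inner = H(85 53 36 36 36 36 06) = f7 bf; tag = H(ef 39 5c 5c 5c 5c f7 bf) = 9eb0
m4: inner = H(85 53 36 36 36 36 a0) = 91 bf; tag = H(ef 39 5c 5c 5c 5c 91 bf) = 38b0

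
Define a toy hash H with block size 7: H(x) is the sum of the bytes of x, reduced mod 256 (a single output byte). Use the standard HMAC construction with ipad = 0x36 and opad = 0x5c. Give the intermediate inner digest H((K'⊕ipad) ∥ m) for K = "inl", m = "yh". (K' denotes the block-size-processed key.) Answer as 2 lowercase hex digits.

ca

Key "inl" = 69 6e 6c is 3 bytes ≤ B = 7; zero-pad to 7 bytes: K' = 69 6e 6c 00 00 00 00.
K' ⊕ ipad = 5f 58 5a 36 36 36 36.
Inner input = 5f 58 5a 36 36 36 36 ∥ 79 68.
Inner hash: sum = 95+88+90+54+54+54+54+121+104 = 714; mod 256 = 202 → ca.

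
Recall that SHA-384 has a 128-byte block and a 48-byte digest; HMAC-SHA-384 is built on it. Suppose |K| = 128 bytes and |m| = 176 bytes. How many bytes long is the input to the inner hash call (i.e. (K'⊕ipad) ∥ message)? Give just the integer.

Key is 128 ≤ 128 bytes, zero-padded: |K'| = 128.
Inner input = (K'⊕ipad) ∥ m → 128 + 176 = 304 bytes.

304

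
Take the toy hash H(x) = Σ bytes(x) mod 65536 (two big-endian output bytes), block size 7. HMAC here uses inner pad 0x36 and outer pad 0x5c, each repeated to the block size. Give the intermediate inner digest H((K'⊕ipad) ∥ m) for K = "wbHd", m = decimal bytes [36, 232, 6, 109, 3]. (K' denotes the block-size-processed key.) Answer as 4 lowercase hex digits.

0389

Key "wbHd" = 77 62 48 64 is 4 bytes ≤ B = 7; zero-pad to 7 bytes: K' = 77 62 48 64 00 00 00.
K' ⊕ ipad = 41 54 7e 52 36 36 36.
Inner input = 41 54 7e 52 36 36 36 ∥ 24 e8 06 6d 03.
Inner hash: sum = 65+84+126+82+54+54+54+36+232+6+109+3 = 905 → 03 89.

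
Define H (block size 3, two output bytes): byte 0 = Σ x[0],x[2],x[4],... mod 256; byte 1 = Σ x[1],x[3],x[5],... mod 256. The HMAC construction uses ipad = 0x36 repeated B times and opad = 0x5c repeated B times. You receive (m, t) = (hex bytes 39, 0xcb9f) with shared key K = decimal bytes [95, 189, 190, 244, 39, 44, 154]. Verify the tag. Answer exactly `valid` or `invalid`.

invalid

Key decimal bytes [95, 189, 190, 244, 39, 44, 154] = 5f bd be f4 27 2c 9a is 7 bytes > B = 3, so hash it first: H(key) = de dd, then zero-pad to 3 bytes: K' = de dd 00.
K' ⊕ ipad = e8 eb 36; K' ⊕ opad = 82 81 5c.
Inner hash: even-index sum = 286 mod 256 = 30; odd-index sum = 292 mod 256 = 36 → 1e 24.
Outer hash (recomputed tag): even-index sum = 258 mod 256 = 2; odd-index sum = 159 mod 256 = 159 → 02 9f.
Recomputed tag = 029f; claimed = cb9f → mismatch.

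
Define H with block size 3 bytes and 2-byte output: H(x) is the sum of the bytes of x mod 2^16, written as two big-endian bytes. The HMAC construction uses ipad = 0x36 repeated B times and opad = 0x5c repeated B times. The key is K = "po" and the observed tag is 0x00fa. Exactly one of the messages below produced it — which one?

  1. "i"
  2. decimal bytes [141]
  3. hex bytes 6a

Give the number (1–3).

1

Key "po" = 70 6f is 2 bytes ≤ B = 3; zero-pad to 3 bytes: K' = 70 6f 00.
K' ⊕ ipad = 46 59 36; K' ⊕ opad = 2c 33 5c.
m1: inner = H(46 59 36 69) = 01 3e; tag = H(2c 33 5c 01 3e) = 00fa ← matches
m2: inner = H(46 59 36 8d) = 01 62; tag = H(2c 33 5c 01 62) = 011e
m3: inner = H(46 59 36 6a) = 01 3f; tag = H(2c 33 5c 01 3f) = 00fb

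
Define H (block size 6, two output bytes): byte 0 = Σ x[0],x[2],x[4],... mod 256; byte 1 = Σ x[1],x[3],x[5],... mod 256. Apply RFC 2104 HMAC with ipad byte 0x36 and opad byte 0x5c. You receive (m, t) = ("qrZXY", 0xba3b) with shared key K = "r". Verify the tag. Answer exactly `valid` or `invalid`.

invalid

Key "r" = 72 is 1 byte ≤ B = 6; zero-pad to 6 bytes: K' = 72 00 00 00 00 00.
K' ⊕ ipad = 44 36 36 36 36 36; K' ⊕ opad = 2e 5c 5c 5c 5c 5c.
Inner hash: even-index sum = 468 mod 256 = 212; odd-index sum = 364 mod 256 = 108 → d4 6c.
Outer hash (recomputed tag): even-index sum = 442 mod 256 = 186; odd-index sum = 384 mod 256 = 128 → ba 80.
Recomputed tag = ba80; claimed = ba3b → mismatch.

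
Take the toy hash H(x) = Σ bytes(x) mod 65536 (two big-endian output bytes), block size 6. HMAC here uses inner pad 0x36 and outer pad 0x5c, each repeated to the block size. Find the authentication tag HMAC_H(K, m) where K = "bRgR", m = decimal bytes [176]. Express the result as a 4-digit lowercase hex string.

Key "bRgR" = 62 52 67 52 is 4 bytes ≤ B = 6; zero-pad to 6 bytes: K' = 62 52 67 52 00 00.
K' ⊕ ipad = 54 64 51 64 36 36.  K' ⊕ opad = 3e 0e 3b 0e 5c 5c.
Inner input = (K'⊕ipad) ∥ m = 54 64 51 64 36 36 ∥ b0.
Inner hash: sum = 84+100+81+100+54+54+176 = 649 → 02 89.
Outer input = (K'⊕opad) ∥ inner = 3e 0e 3b 0e 5c 5c ∥ 02 89.
Outer hash (tag): sum = 62+14+59+14+92+92+2+137 = 472 → 01 d8.

01d8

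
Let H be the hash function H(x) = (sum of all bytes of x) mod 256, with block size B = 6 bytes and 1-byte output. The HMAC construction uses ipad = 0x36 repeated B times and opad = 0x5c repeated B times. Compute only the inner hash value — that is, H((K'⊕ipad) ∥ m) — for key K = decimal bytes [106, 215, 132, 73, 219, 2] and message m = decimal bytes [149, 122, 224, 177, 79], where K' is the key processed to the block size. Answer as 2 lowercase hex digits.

7e

Key decimal bytes [106, 215, 132, 73, 219, 2] = 6a d7 84 49 db 02 is exactly B = 6 bytes: K' = 6a d7 84 49 db 02.
K' ⊕ ipad = 5c e1 b2 7f ed 34.
Inner input = 5c e1 b2 7f ed 34 ∥ 95 7a e0 b1 4f.
Inner hash: sum = 92+225+178+127+237+52+149+122+224+177+79 = 1662; mod 256 = 126 → 7e.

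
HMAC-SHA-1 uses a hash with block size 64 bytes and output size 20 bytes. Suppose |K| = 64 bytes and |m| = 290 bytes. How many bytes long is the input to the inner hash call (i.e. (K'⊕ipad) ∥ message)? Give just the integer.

354

Key is 64 ≤ 64 bytes, zero-padded: |K'| = 64.
Inner input = (K'⊕ipad) ∥ m → 64 + 290 = 354 bytes.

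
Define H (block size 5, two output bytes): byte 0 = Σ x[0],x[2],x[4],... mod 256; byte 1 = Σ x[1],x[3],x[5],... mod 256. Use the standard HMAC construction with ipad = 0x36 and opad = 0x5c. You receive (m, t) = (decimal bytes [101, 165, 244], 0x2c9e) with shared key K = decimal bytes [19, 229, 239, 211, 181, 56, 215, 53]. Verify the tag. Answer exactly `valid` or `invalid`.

Key decimal bytes [19, 229, 239, 211, 181, 56, 215, 53] = 13 e5 ef d3 b5 38 d7 35 is 8 bytes > B = 5, so hash it first: H(key) = 8e 25, then zero-pad to 5 bytes: K' = 8e 25 00 00 00.
K' ⊕ ipad = b8 13 36 36 36; K' ⊕ opad = d2 79 5c 5c 5c.
Inner hash: even-index sum = 457 mod 256 = 201; odd-index sum = 418 mod 256 = 162 → c9 a2.
Outer hash (recomputed tag): even-index sum = 556 mod 256 = 44; odd-index sum = 414 mod 256 = 158 → 2c 9e.
Recomputed tag = 2c9e; claimed = 2c9e → match.

valid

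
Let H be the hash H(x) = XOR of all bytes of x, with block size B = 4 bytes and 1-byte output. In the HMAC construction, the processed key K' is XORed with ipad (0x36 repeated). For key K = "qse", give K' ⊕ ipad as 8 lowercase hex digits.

47455336

Key "qse" = 71 73 65 is 3 bytes ≤ B = 4; zero-pad to 4 bytes: K' = 71 73 65 00.
XOR each byte with 0x36: 71⊕36=47, 73⊕36=45, 65⊕36=53, 00⊕36=36.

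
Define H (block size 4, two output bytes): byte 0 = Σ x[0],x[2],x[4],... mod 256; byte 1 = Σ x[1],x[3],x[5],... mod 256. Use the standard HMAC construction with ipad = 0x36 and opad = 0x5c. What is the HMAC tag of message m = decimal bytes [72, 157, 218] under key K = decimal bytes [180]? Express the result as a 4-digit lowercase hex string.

Key decimal bytes [180] = b4 is 1 byte ≤ B = 4; zero-pad to 4 bytes: K' = b4 00 00 00.
K' ⊕ ipad = 82 36 36 36.  K' ⊕ opad = e8 5c 5c 5c.
Inner input = (K'⊕ipad) ∥ m = 82 36 36 36 ∥ 48 9d da.
Inner hash: even-index sum = 474 mod 256 = 218; odd-index sum = 265 mod 256 = 9 → da 09.
Outer input = (K'⊕opad) ∥ inner = e8 5c 5c 5c ∥ da 09.
Outer hash (tag): even-index sum = 542 mod 256 = 30; odd-index sum = 193 mod 256 = 193 → 1e c1.

1ec1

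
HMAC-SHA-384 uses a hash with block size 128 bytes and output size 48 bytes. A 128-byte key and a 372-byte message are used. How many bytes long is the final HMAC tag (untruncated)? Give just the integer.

The tag is one SHA-384 digest: 48 bytes.

48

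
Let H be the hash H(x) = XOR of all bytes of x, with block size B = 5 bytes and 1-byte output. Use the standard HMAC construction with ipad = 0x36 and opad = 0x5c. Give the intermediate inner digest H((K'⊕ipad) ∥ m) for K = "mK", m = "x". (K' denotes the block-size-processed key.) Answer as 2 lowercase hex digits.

68

Key "mK" = 6d 4b is 2 bytes ≤ B = 5; zero-pad to 5 bytes: K' = 6d 4b 00 00 00.
K' ⊕ ipad = 5b 7d 36 36 36.
Inner input = 5b 7d 36 36 36 ∥ 78.
Inner hash: XOR 5b⊕7d⊕36⊕36⊕36⊕78 = 68.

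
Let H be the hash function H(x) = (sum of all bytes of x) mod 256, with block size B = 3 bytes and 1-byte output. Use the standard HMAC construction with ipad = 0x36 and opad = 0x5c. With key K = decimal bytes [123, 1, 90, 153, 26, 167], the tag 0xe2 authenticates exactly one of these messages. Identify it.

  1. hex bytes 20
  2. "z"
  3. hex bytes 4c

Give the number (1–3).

3

Key decimal bytes [123, 1, 90, 153, 26, 167] = 7b 01 5a 99 1a a7 is 6 bytes > B = 3, so hash it first: H(key) = 30, then zero-pad to 3 bytes: K' = 30 00 00.
K' ⊕ ipad = 06 36 36; K' ⊕ opad = 6c 5c 5c.
m1: inner = H(06 36 36 20) = 92; tag = H(6c 5c 5c 92) = b6
m2: inner = H(06 36 36 7a) = ec; tag = H(6c 5c 5c ec) = 10
m3: inner = H(06 36 36 4c) = be; tag = H(6c 5c 5c be) = e2 ← matches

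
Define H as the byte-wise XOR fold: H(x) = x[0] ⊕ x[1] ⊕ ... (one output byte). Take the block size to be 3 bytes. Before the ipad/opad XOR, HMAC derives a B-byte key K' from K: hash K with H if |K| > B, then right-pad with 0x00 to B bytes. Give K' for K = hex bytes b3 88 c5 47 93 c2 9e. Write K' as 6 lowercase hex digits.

760000

|K| = 7 > B = 3, so first hash the key.
H(K): XOR b3⊕88⊕c5⊕47⊕93⊕c2⊕9e = 76.
Zero-pad H(K) = 76 to 3 bytes: K' = 76 00 00.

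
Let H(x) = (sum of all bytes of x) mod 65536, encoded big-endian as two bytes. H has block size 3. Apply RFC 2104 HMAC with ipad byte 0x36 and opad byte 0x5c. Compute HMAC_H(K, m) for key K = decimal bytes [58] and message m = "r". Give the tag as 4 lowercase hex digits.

0208

Key decimal bytes [58] = 3a is 1 byte ≤ B = 3; zero-pad to 3 bytes: K' = 3a 00 00.
K' ⊕ ipad = 0c 36 36.  K' ⊕ opad = 66 5c 5c.
Inner input = (K'⊕ipad) ∥ m = 0c 36 36 ∥ 72.
Inner hash: sum = 12+54+54+114 = 234 → 00 ea.
Outer input = (K'⊕opad) ∥ inner = 66 5c 5c ∥ 00 ea.
Outer hash (tag): sum = 102+92+92+0+234 = 520 → 02 08.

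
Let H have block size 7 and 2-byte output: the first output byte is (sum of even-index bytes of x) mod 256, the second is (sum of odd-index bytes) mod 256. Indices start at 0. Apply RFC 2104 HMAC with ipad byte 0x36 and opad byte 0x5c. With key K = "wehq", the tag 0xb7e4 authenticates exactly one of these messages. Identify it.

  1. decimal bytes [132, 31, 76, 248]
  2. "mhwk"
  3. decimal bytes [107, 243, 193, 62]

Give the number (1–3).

1

Key "wehq" = 77 65 68 71 is 4 bytes ≤ B = 7; zero-pad to 7 bytes: K' = 77 65 68 71 00 00 00.
K' ⊕ ipad = 41 53 5e 47 36 36 36; K' ⊕ opad = 2b 39 34 2d 5c 5c 5c.
m1: inner = H(41 53 5e 47 36 36 36 84 1f 4c f8) = 22 a0; tag = H(2b 39 34 2d 5c 5c 5c 22 a0) = b7e4 ← matches
m2: inner = H(41 53 5e 47 36 36 36 6d 68 77 6b) = de b4; tag = H(2b 39 34 2d 5c 5c 5c de b4) = cba0
m3: inner = H(41 53 5e 47 36 36 36 6b f3 c1 3e) = 3c fc; tag = H(2b 39 34 2d 5c 5c 5c 3c fc) = 13fe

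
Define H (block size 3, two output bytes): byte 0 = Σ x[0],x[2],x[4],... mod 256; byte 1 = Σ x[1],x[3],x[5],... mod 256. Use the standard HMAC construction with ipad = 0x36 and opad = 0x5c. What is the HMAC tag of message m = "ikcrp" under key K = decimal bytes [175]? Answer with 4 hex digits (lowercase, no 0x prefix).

c108

Key decimal bytes [175] = af is 1 byte ≤ B = 3; zero-pad to 3 bytes: K' = af 00 00.
K' ⊕ ipad = 99 36 36.  K' ⊕ opad = f3 5c 5c.
Inner input = (K'⊕ipad) ∥ m = 99 36 36 ∥ 69 6b 63 72 70.
Inner hash: even-index sum = 428 mod 256 = 172; odd-index sum = 370 mod 256 = 114 → ac 72.
Outer input = (K'⊕opad) ∥ inner = f3 5c 5c ∥ ac 72.
Outer hash (tag): even-index sum = 449 mod 256 = 193; odd-index sum = 264 mod 256 = 8 → c1 08.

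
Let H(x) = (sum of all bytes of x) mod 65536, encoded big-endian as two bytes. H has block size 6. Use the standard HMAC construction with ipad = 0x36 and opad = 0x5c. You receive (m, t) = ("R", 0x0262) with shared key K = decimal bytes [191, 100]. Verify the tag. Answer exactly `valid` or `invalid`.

Key decimal bytes [191, 100] = bf 64 is 2 bytes ≤ B = 6; zero-pad to 6 bytes: K' = bf 64 00 00 00 00.
K' ⊕ ipad = 89 52 36 36 36 36; K' ⊕ opad = e3 38 5c 5c 5c 5c.
Inner hash: sum = 137+82+54+54+54+54+82 = 517 → 02 05.
Outer hash (recomputed tag): sum = 227+56+92+92+92+92+2+5 = 658 → 02 92.
Recomputed tag = 0292; claimed = 0262 → mismatch.

invalid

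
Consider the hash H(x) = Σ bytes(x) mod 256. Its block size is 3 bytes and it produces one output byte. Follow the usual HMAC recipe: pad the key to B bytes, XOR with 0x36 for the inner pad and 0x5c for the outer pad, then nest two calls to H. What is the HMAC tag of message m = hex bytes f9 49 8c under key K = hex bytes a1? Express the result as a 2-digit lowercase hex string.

86

Key hex bytes a1 is 1 byte ≤ B = 3; zero-pad to 3 bytes: K' = a1 00 00.
K' ⊕ ipad = 97 36 36.  K' ⊕ opad = fd 5c 5c.
Inner input = (K'⊕ipad) ∥ m = 97 36 36 ∥ f9 49 8c.
Inner hash: sum = 151+54+54+249+73+140 = 721; mod 256 = 209 → d1.
Outer input = (K'⊕opad) ∥ inner = fd 5c 5c ∥ d1.
Outer hash (tag): sum = 253+92+92+209 = 646; mod 256 = 134 → 86.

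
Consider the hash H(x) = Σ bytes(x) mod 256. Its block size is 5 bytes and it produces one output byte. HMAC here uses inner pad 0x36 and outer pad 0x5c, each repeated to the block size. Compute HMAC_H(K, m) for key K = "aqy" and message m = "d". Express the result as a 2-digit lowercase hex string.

Key "aqy" = 61 71 79 is 3 bytes ≤ B = 5; zero-pad to 5 bytes: K' = 61 71 79 00 00.
K' ⊕ ipad = 57 47 4f 36 36.  K' ⊕ opad = 3d 2d 25 5c 5c.
Inner input = (K'⊕ipad) ∥ m = 57 47 4f 36 36 ∥ 64.
Inner hash: sum = 87+71+79+54+54+100 = 445; mod 256 = 189 → bd.
Outer input = (K'⊕opad) ∥ inner = 3d 2d 25 5c 5c ∥ bd.
Outer hash (tag): sum = 61+45+37+92+92+189 = 516; mod 256 = 4 → 04.

04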